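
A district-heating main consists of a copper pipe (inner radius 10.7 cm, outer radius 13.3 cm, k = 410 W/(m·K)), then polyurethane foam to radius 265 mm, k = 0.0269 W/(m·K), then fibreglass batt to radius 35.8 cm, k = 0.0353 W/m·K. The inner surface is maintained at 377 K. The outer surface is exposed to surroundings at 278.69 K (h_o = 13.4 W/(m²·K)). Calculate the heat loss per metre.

Treat each layer as a resistance in series:
  R'_copper = ln(0.133/0.107)/(2πk) = 0.2175/(2π·410) = 8.444×10^-5 m·K/W
  R'_polyurethane foam = ln(0.265/0.133)/(2πk) = 0.6894/(2π·0.0269) = 4.079 m·K/W
  R'_fibreglass batt = ln(0.358/0.265)/(2πk) = 0.3008/(2π·0.0353) = 1.356 m·K/W
  R'_conv,out = 1/(2πr h) = 1/(2π·0.358·13.4) = 0.03318 m·K/W
ΣR = 8.444×10^-5 + 4.079 + 1.356 + 0.03318 = 5.468 m·K/W
Q' = ΔT/ΣR = (377 K − 278.69 K)/5.468 = 18.0 W/m

Q' = 18.0 W/m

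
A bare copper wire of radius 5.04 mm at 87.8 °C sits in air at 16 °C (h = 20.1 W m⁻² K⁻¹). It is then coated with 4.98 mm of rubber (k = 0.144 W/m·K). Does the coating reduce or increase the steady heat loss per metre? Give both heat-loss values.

increases: 45.7 → 46.3 W/m

Critical radius for a cylinder: r_cr = k/h = 0.00716 m = 0.716 cm.
Outer radius after coating: r₂ = 0.00504 + 0.00498 = 0.01002 m.
r₁ < r_cr < r₂: heat loss rises to a maximum at r_cr then falls. Whether the coating helps depends on whether Q(r₂) has dropped back below Q(r₁).
Bare: R = 1/(2πr₁h) = 1.571 m·K/W; Q = 71.8/1.571 = 45.7 W/m.
Coated: R = R_cond + R_conv = 1.550 m·K/W; Q = 71.8/1.550 = 46.3 W/m.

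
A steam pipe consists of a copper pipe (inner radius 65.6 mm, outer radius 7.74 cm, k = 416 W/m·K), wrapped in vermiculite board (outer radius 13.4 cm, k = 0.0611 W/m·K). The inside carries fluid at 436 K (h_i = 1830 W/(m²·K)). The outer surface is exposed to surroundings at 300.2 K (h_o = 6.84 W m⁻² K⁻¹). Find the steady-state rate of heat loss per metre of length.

Treat each layer as a resistance in series:
  R'_conv,in = 1/(2πr h) = 1/(2π·0.0656·1830) = 0.001326 m·K/W
  R'_copper = ln(0.0774/0.0656)/(2πk) = 0.1654/(2π·416) = 6.328×10^-5 m·K/W
  R'_vermiculite board = ln(0.134/0.0774)/(2πk) = 0.5489/(2π·0.0611) = 1.430 m·K/W
  R'_conv,out = 1/(2πr h) = 1/(2π·0.134·6.84) = 0.1736 m·K/W
ΣR = 0.001326 + 6.328×10^-5 + 1.430 + 0.1736 = 1.605 m·K/W
Q' = ΔT/ΣR = (436 K − 300.2 K)/1.605 = 84.6 W/m

Q' = 84.6 W/m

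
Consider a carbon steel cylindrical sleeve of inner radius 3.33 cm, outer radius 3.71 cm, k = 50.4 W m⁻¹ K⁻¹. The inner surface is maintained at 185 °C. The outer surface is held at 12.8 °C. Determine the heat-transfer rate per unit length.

Q' = 505 kW/m

Q' = 2πk·ΔT/ln(r₂/r₁) = 2π × 50.4 × 172.2 / ln(0.0371/0.0333) = 5.05×10^5 W/m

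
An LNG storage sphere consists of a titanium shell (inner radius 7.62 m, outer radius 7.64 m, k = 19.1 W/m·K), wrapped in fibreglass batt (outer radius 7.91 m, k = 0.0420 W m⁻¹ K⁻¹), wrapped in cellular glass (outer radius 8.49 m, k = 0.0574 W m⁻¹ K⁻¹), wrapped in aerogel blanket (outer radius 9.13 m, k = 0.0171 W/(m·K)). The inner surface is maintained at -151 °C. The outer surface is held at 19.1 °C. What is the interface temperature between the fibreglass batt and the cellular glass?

Resistance network (inner→outer):
  R_titanium = (1/7.62 − 1/7.64)/(4πk) = 3.435×10^-4/(4π·19.1) = 1.431×10^-6 K/W
  R_fibreglass batt = (1/7.64 − 1/7.91)/(4πk) = 0.004468/(4π·0.0420) = 0.008465 K/W
  R_cellular glass = (1/7.91 − 1/8.49)/(4πk) = 0.008637/(4π·0.0574) = 0.01197 K/W
  R_aerogel blanket = (1/8.49 − 1/9.13)/(4πk) = 0.008257/(4π·0.0171) = 0.03842 K/W
ΣR = 1.431×10^-6 + 0.008465 + 0.01197 + 0.03842 = 0.05886 K/W
Q = ΔT/ΣR = (-151 °C − 19.1 °C)/0.05886 = -2890 W
From the inner boundary to the fibreglass batt/cellular glass interface, ΣR_partial = 0.008466 K/W.
T_interface = T_in − Q·ΣR_partial = -151 °C − (-2890)(0.008466) = -127 °C

T = -127 °C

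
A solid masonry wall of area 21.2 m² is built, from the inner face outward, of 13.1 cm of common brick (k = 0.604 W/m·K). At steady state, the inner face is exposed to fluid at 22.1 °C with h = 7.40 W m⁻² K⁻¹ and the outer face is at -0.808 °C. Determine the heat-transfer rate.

Series thermal resistances, inner to outer:
  R_conv,in = 1/(hA) = 1/(7.40·21.2) = 0.006374 K/W
  R_common brick = L/(kA) = 0.131/(0.604·21.2) = 0.01023 K/W
ΣR = 0.006374 + 0.01023 = 0.01660 K/W
Q = ΔT/ΣR = (22.1 °C − -0.808 °C)/0.01660 = 1380 W

Q = 1380 W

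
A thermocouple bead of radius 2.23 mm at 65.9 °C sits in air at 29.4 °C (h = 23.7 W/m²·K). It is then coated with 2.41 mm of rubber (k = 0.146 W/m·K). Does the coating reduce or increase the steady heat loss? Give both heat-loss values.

Critical radius for a sphere: r_cr = 2k/h = 0.0123 m = 1.23 cm.
Outer radius after coating: r₂ = 0.00223 + 0.00241 = 0.00464 m.
Since r₁ < r_cr and r₂ ≤ r_cr, the coating moves toward the maximum at r_cr — heat loss rises.
Bare: R = 1/(4πr₁²h) = 675.2 K/W; Q = 36.5/675.2 = 0.0541 W.
Coated: R = R_cond + R_conv = 282.9 K/W; Q = 36.5/282.9 = 0.129 W.

increases: 0.0541 → 0.129 W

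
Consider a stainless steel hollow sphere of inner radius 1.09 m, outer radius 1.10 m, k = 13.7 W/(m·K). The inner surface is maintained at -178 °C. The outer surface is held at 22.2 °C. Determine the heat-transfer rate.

Q = 4πk·ΔT/(1/r₁ − 1/r₂) = 4π × 13.7 × 200.2 / (1/1.09 − 1/1.10) = 4.13×10^6 W

Q = 4.13×10^6 W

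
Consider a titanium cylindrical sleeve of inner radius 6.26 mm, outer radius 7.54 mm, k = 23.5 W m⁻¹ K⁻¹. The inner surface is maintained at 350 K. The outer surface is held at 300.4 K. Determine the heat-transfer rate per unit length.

Q' = 2πk·ΔT/ln(r₂/r₁) = 2π × 23.5 × 49.6 / ln(0.00754/0.00626) = 39400 W/m

Q' = 39.4 kW/m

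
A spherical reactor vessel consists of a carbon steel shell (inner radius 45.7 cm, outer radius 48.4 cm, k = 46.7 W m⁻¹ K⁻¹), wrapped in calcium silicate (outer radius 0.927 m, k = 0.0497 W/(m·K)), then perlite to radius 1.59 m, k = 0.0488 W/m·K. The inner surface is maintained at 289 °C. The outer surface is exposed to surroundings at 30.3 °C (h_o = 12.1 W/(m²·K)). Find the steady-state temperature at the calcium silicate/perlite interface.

T = 112 °C

Resistance network (inner→outer):
  R_carbon steel = (1/0.457 − 1/0.484)/(4πk) = 0.1221/(4π·46.7) = 2.080×10^-4 K/W
  R_calcium silicate = (1/0.484 − 1/0.927)/(4πk) = 0.9874/(4π·0.0497) = 1.581 K/W
  R_perlite = (1/0.927 − 1/1.59)/(4πk) = 0.4498/(4π·0.0488) = 0.7335 K/W
  R_conv,out = 1/(4πr²h) = 1/(4π·1.59²·12.1) = 0.002601 K/W
ΣR = 2.080×10^-4 + 1.581 + 0.7335 + 0.002601 = 2.317 K/W
Q = ΔT/ΣR = (289 °C − 30.3 °C)/2.317 = 111.7 W
From the inner boundary to the calcium silicate/perlite interface, ΣR_partial = 1.581 K/W.
T_interface = T_in − Q·ΣR_partial = 289 °C − (111.7)(1.581) = 112 °C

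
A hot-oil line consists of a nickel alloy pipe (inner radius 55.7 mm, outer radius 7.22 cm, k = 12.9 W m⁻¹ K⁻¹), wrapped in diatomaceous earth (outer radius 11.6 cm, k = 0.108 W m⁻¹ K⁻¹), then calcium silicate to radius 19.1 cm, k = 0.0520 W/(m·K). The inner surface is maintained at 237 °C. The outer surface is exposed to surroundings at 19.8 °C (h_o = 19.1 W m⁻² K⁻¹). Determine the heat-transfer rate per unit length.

Treat each layer as a resistance in series:
  R'_nickel alloy = ln(0.0722/0.0557)/(2πk) = 0.2595/(2π·12.9) = 0.003201 m·K/W
  R'_diatomaceous earth = ln(0.116/0.0722)/(2πk) = 0.4742/(2π·0.108) = 0.6987 m·K/W
  R'_calcium silicate = ln(0.191/0.116)/(2πk) = 0.4987/(2π·0.0520) = 1.526 m·K/W
  R'_conv,out = 1/(2πr h) = 1/(2π·0.191·19.1) = 0.04363 m·K/W
ΣR = 0.003201 + 0.6987 + 1.526 + 0.04363 = 2.272 m·K/W
Q' = ΔT/ΣR = (237 °C − 19.8 °C)/2.272 = 95.6 W/m

Q' = 95.6 W/m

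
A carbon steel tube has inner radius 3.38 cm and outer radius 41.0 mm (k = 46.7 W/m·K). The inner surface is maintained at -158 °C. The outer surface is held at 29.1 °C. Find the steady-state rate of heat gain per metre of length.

Q' = 284 kW/m

Q' = 2πk·ΔT/ln(r₂/r₁) = 2π × 46.7 × 187.1 / ln(0.0410/0.0338) = 2.84×10^5 W/m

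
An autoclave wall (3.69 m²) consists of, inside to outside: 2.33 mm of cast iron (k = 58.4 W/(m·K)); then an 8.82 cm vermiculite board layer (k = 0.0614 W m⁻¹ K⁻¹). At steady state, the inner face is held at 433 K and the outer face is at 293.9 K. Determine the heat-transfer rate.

Series thermal resistances, inner to outer:
  R_cast iron = L/(kA) = 0.00233/(58.4·3.69) = 1.081×10^-5 K/W
  R_vermiculite board = L/(kA) = 0.0882/(0.0614·3.69) = 0.3893 K/W
ΣR = 1.081×10^-5 + 0.3893 = 0.3893 K/W
Q = ΔT/ΣR = (433 K − 293.9 K)/0.3893 = 357 W

Q = 357 W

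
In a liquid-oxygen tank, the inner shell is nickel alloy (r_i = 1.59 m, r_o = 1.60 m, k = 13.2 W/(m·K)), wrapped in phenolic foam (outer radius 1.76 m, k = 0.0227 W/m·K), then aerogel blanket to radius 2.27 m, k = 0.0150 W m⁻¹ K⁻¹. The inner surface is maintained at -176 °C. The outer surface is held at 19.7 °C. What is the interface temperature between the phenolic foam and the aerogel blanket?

T = -132 °C

Resistance network (inner→outer):
  R_nickel alloy = (1/1.59 − 1/1.60)/(4πk) = 0.003931/(4π·13.2) = 2.370×10^-5 K/W
  R_phenolic foam = (1/1.60 − 1/1.76)/(4πk) = 0.05682/(4π·0.0227) = 0.1992 K/W
  R_aerogel blanket = (1/1.76 − 1/2.27)/(4πk) = 0.1277/(4π·0.0150) = 0.6772 K/W
ΣR = 2.370×10^-5 + 0.1992 + 0.6772 = 0.8764 K/W
Q = ΔT/ΣR = (-176 °C − 19.7 °C)/0.8764 = -223.3 W
From the inner boundary to the phenolic foam/aerogel blanket interface, ΣR_partial = 0.1992 K/W.
T_interface = T_in − Q·ΣR_partial = -176 °C − (-223.3)(0.1992) = -132 °C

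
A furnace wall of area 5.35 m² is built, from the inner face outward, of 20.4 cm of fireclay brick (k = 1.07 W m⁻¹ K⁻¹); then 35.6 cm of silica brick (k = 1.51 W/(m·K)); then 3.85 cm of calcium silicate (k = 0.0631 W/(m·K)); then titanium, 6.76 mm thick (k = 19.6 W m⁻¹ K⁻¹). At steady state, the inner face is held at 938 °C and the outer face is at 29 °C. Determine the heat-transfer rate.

Resistance network (inner→outer):
  R_fireclay brick = L/(kA) = 0.204/(1.07·5.35) = 0.03564 K/W
  R_silica brick = L/(kA) = 0.356/(1.51·5.35) = 0.04407 K/W
  R_calcium silicate = L/(kA) = 0.0385/(0.0631·5.35) = 0.1140 K/W
  R_titanium = L/(kA) = 0.00676/(19.6·5.35) = 6.447×10^-5 K/W
ΣR = 0.03564 + 0.04407 + 0.1140 + 6.447×10^-5 = 0.1938 K/W
Q = ΔT/ΣR = (938 °C − 29 °C)/0.1938 = 4690 W

Q = 4.69 kW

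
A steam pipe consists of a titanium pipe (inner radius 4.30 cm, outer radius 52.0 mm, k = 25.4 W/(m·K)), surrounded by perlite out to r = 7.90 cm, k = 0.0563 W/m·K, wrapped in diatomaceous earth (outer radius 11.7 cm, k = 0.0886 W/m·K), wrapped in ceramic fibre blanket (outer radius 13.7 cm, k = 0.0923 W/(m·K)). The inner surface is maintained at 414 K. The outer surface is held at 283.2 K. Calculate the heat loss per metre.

Resistance network (inner→outer):
  R'_titanium = ln(0.0520/0.0430)/(2πk) = 0.1900/(2π·25.4) = 0.001191 m·K/W
  R'_perlite = ln(0.0790/0.0520)/(2πk) = 0.4182/(2π·0.0563) = 1.182 m·K/W
  R'_diatomaceous earth = ln(0.117/0.0790)/(2πk) = 0.3927/(2π·0.0886) = 0.7055 m·K/W
  R'_ceramic fibre blanket = ln(0.137/0.117)/(2πk) = 0.1578/(2π·0.0923) = 0.2721 m·K/W
ΣR = 0.001191 + 1.182 + 0.7055 + 0.2721 = 2.161 m·K/W
Q' = ΔT/ΣR = (414 K − 283.2 K)/2.161 = 60.5 W/m

Q' = 60.5 W/m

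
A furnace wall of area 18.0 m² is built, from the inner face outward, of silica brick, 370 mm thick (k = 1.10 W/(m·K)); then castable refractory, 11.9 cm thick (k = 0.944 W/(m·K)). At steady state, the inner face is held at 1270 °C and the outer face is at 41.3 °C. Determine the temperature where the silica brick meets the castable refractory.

Treat each layer as a resistance in series:
  R_silica brick = L/(kA) = 0.370/(1.10·18.0) = 0.01869 K/W
  R_castable refractory = L/(kA) = 0.119/(0.944·18.0) = 0.007003 K/W
ΣR = 0.01869 + 0.007003 = 0.02569 K/W
Q = ΔT/ΣR = (1270 °C − 41.3 °C)/0.02569 = 47830 W
From the inner boundary to the silica brick/castable refractory interface, ΣR_partial = 0.01869 K/W.
T_interface = T_in − Q·ΣR_partial = 1270 °C − (47830)(0.01869) = 376 °C

T = 376 °C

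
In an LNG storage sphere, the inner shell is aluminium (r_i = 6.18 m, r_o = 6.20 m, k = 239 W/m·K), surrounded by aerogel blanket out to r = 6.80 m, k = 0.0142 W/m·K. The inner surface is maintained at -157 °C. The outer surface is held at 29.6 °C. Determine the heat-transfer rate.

Resistance network (inner→outer):
  R_aluminium = (1/6.18 − 1/6.20)/(4πk) = 5.220×10^-4/(4π·239) = 1.738×10^-7 K/W
  R_aerogel blanket = (1/6.20 − 1/6.80)/(4πk) = 0.01423/(4π·0.0142) = 0.07975 K/W
ΣR = 1.738×10^-7 + 0.07975 = 0.07975 K/W
Q = ΔT/ΣR = (-157 °C − 29.6 °C)/0.07975 = -2340 W
(Negative Q ⇒ heat flows inward; heat gain = 2340 W.)

Q = 2.34 kW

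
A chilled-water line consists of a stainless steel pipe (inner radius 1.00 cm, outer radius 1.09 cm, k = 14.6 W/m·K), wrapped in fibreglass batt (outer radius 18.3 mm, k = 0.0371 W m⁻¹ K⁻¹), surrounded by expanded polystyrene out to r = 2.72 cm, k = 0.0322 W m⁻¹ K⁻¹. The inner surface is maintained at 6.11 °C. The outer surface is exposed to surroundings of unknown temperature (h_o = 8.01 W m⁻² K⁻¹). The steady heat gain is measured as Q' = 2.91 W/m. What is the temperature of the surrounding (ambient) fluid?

T_out = 20.4 °C

Sum the resistances:
  R'_stainless steel = ln(0.0109/0.0100)/(2πk) = 0.08618/(2π·14.6) = 9.394×10^-4 m·K/W
  R'_fibreglass batt = ln(0.0183/0.0109)/(2πk) = 0.5181/(2π·0.0371) = 2.223 m·K/W
  R'_expanded polystyrene = ln(0.0272/0.0183)/(2πk) = 0.3963/(2π·0.0322) = 1.959 m·K/W
  R'_conv,out = 1/(2πr h) = 1/(2π·0.0272·8.01) = 0.7305 m·K/W
ΣR = 4.913 m·K/W
ΔT = Q'·ΣR = 2.91 × 4.913 = 14.30 K
Heat flows inward, so T_out = T_in + ΔT = 6.11 + 14.30 = 20.4 °C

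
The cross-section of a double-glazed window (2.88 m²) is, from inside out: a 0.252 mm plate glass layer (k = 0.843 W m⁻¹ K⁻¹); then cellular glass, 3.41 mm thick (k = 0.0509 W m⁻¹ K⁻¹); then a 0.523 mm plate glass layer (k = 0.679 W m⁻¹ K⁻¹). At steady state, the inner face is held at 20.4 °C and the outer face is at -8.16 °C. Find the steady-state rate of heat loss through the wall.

Series thermal resistances, inner to outer:
  R_plate glass = L/(kA) = 2.52×10^-4/(0.843·2.88) = 1.038×10^-4 K/W
  R_cellular glass = L/(kA) = 0.00341/(0.0509·2.88) = 0.02326 K/W
  R_plate glass = L/(kA) = 5.23×10^-4/(0.679·2.88) = 2.674×10^-4 K/W
ΣR = 1.038×10^-4 + 0.02326 + 2.674×10^-4 = 0.02363 K/W
Q = ΔT/ΣR = (20.4 °C − -8.16 °C)/0.02363 = 1210 W

Q = 1210 W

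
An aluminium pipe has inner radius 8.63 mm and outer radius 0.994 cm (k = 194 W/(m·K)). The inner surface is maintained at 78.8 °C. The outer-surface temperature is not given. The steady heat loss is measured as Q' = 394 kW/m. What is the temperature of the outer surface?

T_out = 33.1 °C

Sum the resistances:
  R'_aluminium = ln(0.00994/0.00863)/(2πk) = 0.1413/(2π·194) = 1.159×10^-4 m·K/W
ΣR = 1.159×10^-4 m·K/W
ΔT = Q'·ΣR = 3.94×10^5 × 1.159×10^-4 = 45.66 K
Heat flows outward, so T_out = T_in − ΔT = 78.8 − 45.66 = 33.1 °C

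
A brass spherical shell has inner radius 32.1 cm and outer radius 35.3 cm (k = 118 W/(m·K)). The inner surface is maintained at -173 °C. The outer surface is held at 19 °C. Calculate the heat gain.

Q = 1.01×10^6 W

Q = 4πk·ΔT/(1/r₁ − 1/r₂) = 4π × 118 × 192 / (1/0.321 − 1/0.353) = 1.01×10^6 W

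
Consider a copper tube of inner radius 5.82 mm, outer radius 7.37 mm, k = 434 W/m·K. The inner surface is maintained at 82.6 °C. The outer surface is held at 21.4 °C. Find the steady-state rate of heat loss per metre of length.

Q' = 7.07×10^5 W/m

Q' = 2πk·ΔT/ln(r₂/r₁) = 2π × 434 × 61.2 / ln(0.00737/0.00582) = 7.07×10^5 W/m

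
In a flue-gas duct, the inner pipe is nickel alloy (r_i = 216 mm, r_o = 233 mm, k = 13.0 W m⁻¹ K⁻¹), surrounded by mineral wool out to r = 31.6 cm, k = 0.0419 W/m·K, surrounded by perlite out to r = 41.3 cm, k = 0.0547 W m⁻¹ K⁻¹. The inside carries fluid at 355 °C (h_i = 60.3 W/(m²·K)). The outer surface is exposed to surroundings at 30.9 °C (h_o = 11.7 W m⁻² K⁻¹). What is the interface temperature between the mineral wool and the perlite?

T = 164 °C

Series thermal resistances, inner to outer:
  R'_conv,in = 1/(2πr h) = 1/(2π·0.216·60.3) = 0.01222 m·K/W
  R'_nickel alloy = ln(0.233/0.216)/(2πk) = 0.07576/(2π·13.0) = 9.275×10^-4 m·K/W
  R'_mineral wool = ln(0.316/0.233)/(2πk) = 0.3047/(2π·0.0419) = 1.157 m·K/W
  R'_perlite = ln(0.413/0.316)/(2πk) = 0.2677/(2π·0.0547) = 0.7789 m·K/W
  R'_conv,out = 1/(2πr h) = 1/(2π·0.413·11.7) = 0.03294 m·K/W
ΣR = 0.01222 + 9.275×10^-4 + 1.157 + 0.7789 + 0.03294 = 1.982 m·K/W
Q' = ΔT/ΣR = (355 °C − 30.9 °C)/1.982 = 163.5 W/m
From the inner boundary to the mineral wool/perlite interface, ΣR_partial = 1.170 m·K/W.
T_interface = T_in − Q'·ΣR_partial = 355 °C − (163.5)(1.170) = 164 °C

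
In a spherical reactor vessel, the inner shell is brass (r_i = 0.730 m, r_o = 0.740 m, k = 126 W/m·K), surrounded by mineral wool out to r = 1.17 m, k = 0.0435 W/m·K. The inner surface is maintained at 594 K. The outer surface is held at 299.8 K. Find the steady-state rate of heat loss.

Q = 324 W

Resistance network (inner→outer):
  R_brass = (1/0.730 − 1/0.740)/(4πk) = 0.01851/(4π·126) = 1.169×10^-5 K/W
  R_mineral wool = (1/0.740 − 1/1.17)/(4πk) = 0.4967/(4π·0.0435) = 0.9086 K/W
ΣR = 1.169×10^-5 + 0.9086 = 0.9086 K/W
Q = ΔT/ΣR = (594 K − 299.8 K)/0.9086 = 324 W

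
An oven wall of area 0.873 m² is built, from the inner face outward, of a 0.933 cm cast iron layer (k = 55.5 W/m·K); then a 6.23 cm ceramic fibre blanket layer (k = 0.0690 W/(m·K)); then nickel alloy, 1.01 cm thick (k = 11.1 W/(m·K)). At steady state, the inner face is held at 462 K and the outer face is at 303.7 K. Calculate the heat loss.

Q = 153 W

Treat each layer as a resistance in series:
  R_cast iron = L/(kA) = 0.00933/(55.5·0.873) = 1.926×10^-4 K/W
  R_ceramic fibre blanket = L/(kA) = 0.0623/(0.0690·0.873) = 1.034 K/W
  R_nickel alloy = L/(kA) = 0.0101/(11.1·0.873) = 0.001042 K/W
ΣR = 1.926×10^-4 + 1.034 + 0.001042 = 1.035 K/W
Q = ΔT/ΣR = (462 K − 303.7 K)/1.035 = 153 W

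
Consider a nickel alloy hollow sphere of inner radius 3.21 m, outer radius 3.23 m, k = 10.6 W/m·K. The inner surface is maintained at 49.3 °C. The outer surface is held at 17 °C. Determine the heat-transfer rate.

Q = 2.23×10^6 W

Q = 4πk·ΔT/(1/r₁ − 1/r₂) = 4π × 10.6 × 32.3 / (1/3.21 − 1/3.23) = 2.23×10^6 W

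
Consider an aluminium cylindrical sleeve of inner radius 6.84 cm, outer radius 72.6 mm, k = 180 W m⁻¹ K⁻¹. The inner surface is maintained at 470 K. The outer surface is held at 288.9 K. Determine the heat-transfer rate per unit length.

Q' = 3440 kW/m

Q' = 2πk·ΔT/ln(r₂/r₁) = 2π × 180 × 181.1 / ln(0.0726/0.0684) = 3.44×10^6 W/m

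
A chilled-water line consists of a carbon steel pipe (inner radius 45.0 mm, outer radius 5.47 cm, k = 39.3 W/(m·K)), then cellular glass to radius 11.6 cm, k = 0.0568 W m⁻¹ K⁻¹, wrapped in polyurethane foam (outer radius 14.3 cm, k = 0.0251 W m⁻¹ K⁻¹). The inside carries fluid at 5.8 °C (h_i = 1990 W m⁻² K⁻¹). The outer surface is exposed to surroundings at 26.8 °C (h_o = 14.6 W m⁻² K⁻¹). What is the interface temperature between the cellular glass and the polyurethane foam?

T = 18.4 °C

Series thermal resistances, inner to outer:
  R'_conv,in = 1/(2πr h) = 1/(2π·0.0450·1990) = 0.001777 m·K/W
  R'_carbon steel = ln(0.0547/0.0450)/(2πk) = 0.1952/(2π·39.3) = 7.905×10^-4 m·K/W
  R'_cellular glass = ln(0.116/0.0547)/(2πk) = 0.7517/(2π·0.0568) = 2.106 m·K/W
  R'_polyurethane foam = ln(0.143/0.116)/(2πk) = 0.2093/(2π·0.0251) = 1.327 m·K/W
  R'_conv,out = 1/(2πr h) = 1/(2π·0.143·14.6) = 0.07623 m·K/W
ΣR = 0.001777 + 7.905×10^-4 + 2.106 + 1.327 + 0.07623 = 3.512 m·K/W
Q' = ΔT/ΣR = (5.8 °C − 26.8 °C)/3.512 = -5.979 W/m
From the inner boundary to the cellular glass/polyurethane foam interface, ΣR_partial = 2.109 m·K/W.
T_interface = T_in − Q'·ΣR_partial = 5.8 °C − (-5.979)(2.109) = 18.4 °C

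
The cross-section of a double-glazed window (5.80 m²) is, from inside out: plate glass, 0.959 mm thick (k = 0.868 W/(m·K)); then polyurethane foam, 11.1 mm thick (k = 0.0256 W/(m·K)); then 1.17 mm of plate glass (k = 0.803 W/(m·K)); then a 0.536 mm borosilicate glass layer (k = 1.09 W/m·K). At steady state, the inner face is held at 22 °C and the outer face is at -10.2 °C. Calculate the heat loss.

Series thermal resistances, inner to outer:
  R_plate glass = L/(kA) = 9.59×10^-4/(0.868·5.80) = 1.905×10^-4 K/W
  R_polyurethane foam = L/(kA) = 0.0111/(0.0256·5.80) = 0.07476 K/W
  R_plate glass = L/(kA) = 0.00117/(0.803·5.80) = 2.512×10^-4 K/W
  R_borosilicate glass = L/(kA) = 5.36×10^-4/(1.09·5.80) = 8.478×10^-5 K/W
ΣR = 1.905×10^-4 + 0.07476 + 2.512×10^-4 + 8.478×10^-5 = 0.07529 K/W
Q = ΔT/ΣR = (22 °C − -10.2 °C)/0.07529 = 428 W

Q = 428 W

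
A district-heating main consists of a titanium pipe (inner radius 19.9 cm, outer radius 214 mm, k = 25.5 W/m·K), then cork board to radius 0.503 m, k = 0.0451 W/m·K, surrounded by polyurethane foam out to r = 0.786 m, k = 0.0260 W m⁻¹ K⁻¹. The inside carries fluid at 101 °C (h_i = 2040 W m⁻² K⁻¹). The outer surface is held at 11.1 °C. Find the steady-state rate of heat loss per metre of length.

Resistance network (inner→outer):
  R'_conv,in = 1/(2πr h) = 1/(2π·0.199·2040) = 3.920×10^-4 m·K/W
  R'_titanium = ln(0.214/0.199)/(2πk) = 0.07267/(2π·25.5) = 4.536×10^-4 m·K/W
  R'_cork board = ln(0.503/0.214)/(2πk) = 0.8546/(2π·0.0451) = 3.016 m·K/W
  R'_polyurethane foam = ln(0.786/0.503)/(2πk) = 0.4464/(2π·0.0260) = 2.732 m·K/W
ΣR = 3.920×10^-4 + 4.536×10^-4 + 3.016 + 2.732 = 5.749 m·K/W
Q' = ΔT/ΣR = (101 °C − 11.1 °C)/5.749 = 15.6 W/m

Q' = 15.6 W/m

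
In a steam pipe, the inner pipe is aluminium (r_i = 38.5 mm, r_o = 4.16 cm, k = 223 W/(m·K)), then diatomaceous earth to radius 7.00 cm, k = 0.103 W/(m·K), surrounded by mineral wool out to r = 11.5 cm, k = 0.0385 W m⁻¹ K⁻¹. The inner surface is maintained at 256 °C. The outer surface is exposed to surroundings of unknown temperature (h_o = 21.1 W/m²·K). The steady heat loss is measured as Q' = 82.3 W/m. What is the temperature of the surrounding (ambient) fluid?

Sum the resistances:
  R'_aluminium = ln(0.0416/0.0385)/(2πk) = 0.07744/(2π·223) = 5.527×10^-5 m·K/W
  R'_diatomaceous earth = ln(0.0700/0.0416)/(2πk) = 0.5204/(2π·0.103) = 0.8041 m·K/W
  R'_mineral wool = ln(0.115/0.0700)/(2πk) = 0.4964/(2π·0.0385) = 2.052 m·K/W
  R'_conv,out = 1/(2πr h) = 1/(2π·0.115·21.1) = 0.06559 m·K/W
ΣR = 2.922 m·K/W
ΔT = Q'·ΣR = 82.3 × 2.922 = 240.5 K
Heat flows outward, so T_out = T_in − ΔT = 256 − 240.5 = 15.5 °C

T_out = 15.5 °C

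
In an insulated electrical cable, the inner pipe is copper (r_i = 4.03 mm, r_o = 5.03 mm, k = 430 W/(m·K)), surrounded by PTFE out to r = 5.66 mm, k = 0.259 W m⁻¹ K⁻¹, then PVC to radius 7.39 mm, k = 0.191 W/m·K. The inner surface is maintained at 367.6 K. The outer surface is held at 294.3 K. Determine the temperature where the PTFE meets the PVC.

Resistance network (inner→outer):
  R'_copper = ln(0.00503/0.00403)/(2πk) = 0.2217/(2π·430) = 8.204×10^-5 m·K/W
  R'_PTFE = ln(0.00566/0.00503)/(2πk) = 0.1180/(2π·0.259) = 0.07251 m·K/W
  R'_PVC = ln(0.00739/0.00566)/(2πk) = 0.2667/(2π·0.191) = 0.2222 m·K/W
ΣR = 8.204×10^-5 + 0.07251 + 0.2222 = 0.2948 m·K/W
Q' = ΔT/ΣR = (367.6 K − 294.3 K)/0.2948 = 248.6 W/m
From the inner boundary to the PTFE/PVC interface, ΣR_partial = 0.07259 m·K/W.
T_interface = T_in − Q'·ΣR_partial = 367.6 K − (248.6)(0.07259) = 349.6 K

T = 349.6 K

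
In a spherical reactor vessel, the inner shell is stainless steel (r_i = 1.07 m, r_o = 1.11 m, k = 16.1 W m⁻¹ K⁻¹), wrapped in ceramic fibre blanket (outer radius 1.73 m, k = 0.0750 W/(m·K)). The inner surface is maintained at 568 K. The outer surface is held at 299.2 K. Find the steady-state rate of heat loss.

Resistance network (inner→outer):
  R_stainless steel = (1/1.07 − 1/1.11)/(4πk) = 0.03368/(4π·16.1) = 1.665×10^-4 K/W
  R_ceramic fibre blanket = (1/1.11 − 1/1.73)/(4πk) = 0.3229/(4π·0.0750) = 0.3426 K/W
ΣR = 1.665×10^-4 + 0.3426 = 0.3428 K/W
Q = ΔT/ΣR = (568 K − 299.2 K)/0.3428 = 784 W

Q = 784 W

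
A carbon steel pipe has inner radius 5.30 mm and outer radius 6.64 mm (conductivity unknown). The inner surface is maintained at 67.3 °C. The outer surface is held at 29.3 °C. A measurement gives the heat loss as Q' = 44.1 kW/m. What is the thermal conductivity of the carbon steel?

ΣR = ΔT/Q' = |67.3 − 29.3|/44100 = 8.617×10^-4 m·K/W
ln(r₂/r₁)/(2πk) = 8.617×10^-4 ⇒ k = 0.2254/(2π·8.617×10^-4) = 41.6 W/m·K

k = 41.6 W/m·K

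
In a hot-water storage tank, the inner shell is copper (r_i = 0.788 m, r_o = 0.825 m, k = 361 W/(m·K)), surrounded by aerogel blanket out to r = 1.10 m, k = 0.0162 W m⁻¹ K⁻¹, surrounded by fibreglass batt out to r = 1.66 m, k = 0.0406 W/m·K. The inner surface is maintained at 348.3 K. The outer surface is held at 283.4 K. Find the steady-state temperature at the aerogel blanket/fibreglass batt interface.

Series thermal resistances, inner to outer:
  R_copper = (1/0.788 − 1/0.825)/(4πk) = 0.05691/(4π·361) = 1.255×10^-5 K/W
  R_aerogel blanket = (1/0.825 − 1/1.10)/(4πk) = 0.3030/(4π·0.0162) = 1.489 K/W
  R_fibreglass batt = (1/1.10 − 1/1.66)/(4πk) = 0.3067/(4π·0.0406) = 0.6011 K/W
ΣR = 1.255×10^-5 + 1.489 + 0.6011 = 2.090 K/W
Q = ΔT/ΣR = (348.3 K − 283.4 K)/2.090 = 31.05 W
From the inner boundary to the aerogel blanket/fibreglass batt interface, ΣR_partial = 1.489 K/W.
T_interface = T_in − Q·ΣR_partial = 348.3 K − (31.05)(1.489) = 302.1 K

T = 302.1 K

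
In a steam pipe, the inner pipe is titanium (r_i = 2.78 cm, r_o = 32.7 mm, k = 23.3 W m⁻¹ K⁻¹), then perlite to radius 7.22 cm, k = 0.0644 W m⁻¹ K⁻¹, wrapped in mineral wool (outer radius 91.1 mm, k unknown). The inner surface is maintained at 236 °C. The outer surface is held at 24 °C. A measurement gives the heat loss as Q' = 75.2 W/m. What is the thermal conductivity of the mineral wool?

k = 0.0430 W/m·K

ΣR = ΔT/Q' = |236 − 24|/75.2 = 2.819 m·K/W
Known resistances:
  R'_titanium = ln(0.0327/0.0278)/(2πk) = 0.1623/(2π·23.3) = 0.001109 m·K/W
  R'_perlite = ln(0.0722/0.0327)/(2πk) = 0.7921/(2π·0.0644) = 1.957 m·K/W
R_mineral wool = ΣR − ΣR_known = 2.819 − 1.958 = 0.8610 m·K/W
ln(r₂/r₁)/(2πk) = 0.8610 ⇒ k = 0.2325/(2π·0.8610) = 0.0430 W/m·K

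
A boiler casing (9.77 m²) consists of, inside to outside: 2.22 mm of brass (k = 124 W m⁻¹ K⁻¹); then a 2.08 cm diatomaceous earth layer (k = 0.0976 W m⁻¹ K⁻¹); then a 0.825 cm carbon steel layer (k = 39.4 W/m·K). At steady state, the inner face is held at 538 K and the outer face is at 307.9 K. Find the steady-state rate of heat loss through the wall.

Q = 10.5 kW

Resistance network (inner→outer):
  R_brass = L/(kA) = 0.00222/(124·9.77) = 1.832×10^-6 K/W
  R_diatomaceous earth = L/(kA) = 0.0208/(0.0976·9.77) = 0.02181 K/W
  R_carbon steel = L/(kA) = 0.00825/(39.4·9.77) = 2.143×10^-5 K/W
ΣR = 1.832×10^-6 + 0.02181 + 2.143×10^-5 = 0.02183 K/W
Q = ΔT/ΣR = (538 K − 307.9 K)/0.02183 = 10500 W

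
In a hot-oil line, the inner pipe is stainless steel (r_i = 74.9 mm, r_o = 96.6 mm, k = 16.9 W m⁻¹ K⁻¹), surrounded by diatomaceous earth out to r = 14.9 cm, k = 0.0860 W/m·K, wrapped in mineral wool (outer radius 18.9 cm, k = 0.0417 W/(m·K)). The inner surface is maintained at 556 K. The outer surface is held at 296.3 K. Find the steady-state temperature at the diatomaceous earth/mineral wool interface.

Resistance network (inner→outer):
  R'_stainless steel = ln(0.0966/0.0749)/(2πk) = 0.2544/(2π·16.9) = 0.002396 m·K/W
  R'_diatomaceous earth = ln(0.149/0.0966)/(2πk) = 0.4334/(2π·0.0860) = 0.8020 m·K/W
  R'_mineral wool = ln(0.189/0.149)/(2πk) = 0.2378/(2π·0.0417) = 0.9076 m·K/W
ΣR = 0.002396 + 0.8020 + 0.9076 = 1.712 m·K/W
Q' = ΔT/ΣR = (556 K − 296.3 K)/1.712 = 151.7 W/m
From the inner boundary to the diatomaceous earth/mineral wool interface, ΣR_partial = 0.8044 m·K/W.
T_interface = T_in − Q'·ΣR_partial = 556 K − (151.7)(0.8044) = 434 K

T = 434 K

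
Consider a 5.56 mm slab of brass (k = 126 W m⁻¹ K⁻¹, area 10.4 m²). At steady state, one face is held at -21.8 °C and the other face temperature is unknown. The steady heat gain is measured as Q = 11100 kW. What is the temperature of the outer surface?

Series resistances:
  R_brass = L/(kA) = 0.00556/(126·10.4) = 4.243×10^-6 K/W
ΣR = 4.243×10^-6 K/W
ΔT = Q·ΣR = 1.11×10^7 × 4.243×10^-6 = 47.10 K
Heat flows inward, so T_out = T_in + ΔT = -21.8 + 47.10 = 25.3 °C

T_out = 25.3 °C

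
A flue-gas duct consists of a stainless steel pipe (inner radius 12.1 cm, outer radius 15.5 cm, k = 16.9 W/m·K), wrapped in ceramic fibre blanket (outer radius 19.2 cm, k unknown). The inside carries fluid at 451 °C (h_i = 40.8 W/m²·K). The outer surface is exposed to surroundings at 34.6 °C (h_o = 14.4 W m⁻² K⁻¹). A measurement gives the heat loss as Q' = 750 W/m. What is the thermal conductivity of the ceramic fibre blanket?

k = 0.0736 W/m·K

ΣR = ΔT/Q' = |451 − 34.6|/750 = 0.5552 m·K/W
Known resistances:
  R'_conv,in = 1/(2πr h) = 1/(2π·0.121·40.8) = 0.03224 m·K/W
  R'_stainless steel = ln(0.155/0.121)/(2πk) = 0.2476/(2π·16.9) = 0.002332 m·K/W
  R'_conv,out = 1/(2πr h) = 1/(2π·0.192·14.4) = 0.05756 m·K/W
R_ceramic fibre blanket = ΣR − ΣR_known = 0.5552 − 0.09213 = 0.4631 m·K/W
ln(r₂/r₁)/(2πk) = 0.4631 ⇒ k = 0.2141/(2π·0.4631) = 0.0736 W/m·K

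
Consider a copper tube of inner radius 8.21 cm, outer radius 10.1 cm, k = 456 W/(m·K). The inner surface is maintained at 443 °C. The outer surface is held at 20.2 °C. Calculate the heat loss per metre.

Q' = 2πk·ΔT/ln(r₂/r₁) = 2π × 456 × 422.8 / ln(0.101/0.0821) = 5.85×10^6 W/m

Q' = 5850 kW/m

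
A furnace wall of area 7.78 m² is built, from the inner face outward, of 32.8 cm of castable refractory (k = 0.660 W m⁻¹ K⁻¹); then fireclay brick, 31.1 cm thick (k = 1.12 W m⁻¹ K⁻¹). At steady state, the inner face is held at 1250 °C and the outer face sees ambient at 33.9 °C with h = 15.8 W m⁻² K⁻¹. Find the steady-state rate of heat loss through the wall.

Q = 11.3 kW

Resistance network (inner→outer):
  R_castable refractory = L/(kA) = 0.328/(0.660·7.78) = 0.06388 K/W
  R_fireclay brick = L/(kA) = 0.311/(1.12·7.78) = 0.03569 K/W
  R_conv,out = 1/(hA) = 1/(15.8·7.78) = 0.008135 K/W
ΣR = 0.06388 + 0.03569 + 0.008135 = 0.1077 K/W
Q = ΔT/ΣR = (1250 °C − 33.9 °C)/0.1077 = 11300 W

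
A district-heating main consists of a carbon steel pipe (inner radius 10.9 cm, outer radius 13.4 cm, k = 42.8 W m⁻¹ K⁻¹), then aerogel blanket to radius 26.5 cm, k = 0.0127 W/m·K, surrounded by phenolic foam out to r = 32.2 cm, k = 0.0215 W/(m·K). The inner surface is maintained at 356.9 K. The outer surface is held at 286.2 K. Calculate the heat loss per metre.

Resistance network (inner→outer):
  R'_carbon steel = ln(0.134/0.109)/(2πk) = 0.2065/(2π·42.8) = 7.679×10^-4 m·K/W
  R'_aerogel blanket = ln(0.265/0.134)/(2πk) = 0.6819/(2π·0.0127) = 8.545 m·K/W
  R'_phenolic foam = ln(0.322/0.265)/(2πk) = 0.1948/(2π·0.0215) = 1.442 m·K/W
ΣR = 7.679×10^-4 + 8.545 + 1.442 = 9.988 m·K/W
Q' = ΔT/ΣR = (356.9 K − 286.2 K)/9.988 = 7.08 W/m

Q' = 7.08 W/m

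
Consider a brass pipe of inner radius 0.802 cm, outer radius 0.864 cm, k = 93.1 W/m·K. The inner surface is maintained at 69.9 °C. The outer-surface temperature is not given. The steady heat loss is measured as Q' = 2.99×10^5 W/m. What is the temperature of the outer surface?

Series resistances:
  R'_brass = ln(0.00864/0.00802)/(2πk) = 0.07446/(2π·93.1) = 1.273×10^-4 m·K/W
ΣR = 1.273×10^-4 m·K/W
ΔT = Q'·ΣR = 2.99×10^5 × 1.273×10^-4 = 38.06 K
Heat flows outward, so T_out = T_in − ΔT = 69.9 − 38.06 = 31.8 °C

T_out = 31.8 °C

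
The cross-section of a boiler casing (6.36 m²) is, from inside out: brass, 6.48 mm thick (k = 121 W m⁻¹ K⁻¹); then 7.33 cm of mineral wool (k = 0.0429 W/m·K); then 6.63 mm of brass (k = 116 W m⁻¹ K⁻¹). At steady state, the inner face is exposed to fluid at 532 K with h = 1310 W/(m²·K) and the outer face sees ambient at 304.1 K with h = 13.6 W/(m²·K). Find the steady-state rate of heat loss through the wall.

Series thermal resistances, inner to outer:
  R_conv,in = 1/(hA) = 1/(1310·6.36) = 1.200×10^-4 K/W
  R_brass = L/(kA) = 0.00648/(121·6.36) = 8.420×10^-6 K/W
  R_mineral wool = L/(kA) = 0.0733/(0.0429·6.36) = 0.2687 K/W
  R_brass = L/(kA) = 0.00663/(116·6.36) = 8.987×10^-6 K/W
  R_conv,out = 1/(hA) = 1/(13.6·6.36) = 0.01156 K/W
ΣR = 1.200×10^-4 + 8.420×10^-6 + 0.2687 + 8.987×10^-6 + 0.01156 = 0.2804 K/W
Q = ΔT/ΣR = (532 K − 304.1 K)/0.2804 = 813 W

Q = 813 W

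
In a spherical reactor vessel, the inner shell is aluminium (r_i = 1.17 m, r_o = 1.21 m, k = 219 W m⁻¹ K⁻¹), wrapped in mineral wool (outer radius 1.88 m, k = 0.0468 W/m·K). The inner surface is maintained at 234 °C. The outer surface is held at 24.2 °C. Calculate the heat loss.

Q = 419 W

Series thermal resistances, inner to outer:
  R_aluminium = (1/1.17 − 1/1.21)/(4πk) = 0.02825/(4π·219) = 1.027×10^-5 K/W
  R_mineral wool = (1/1.21 − 1/1.88)/(4πk) = 0.2945/(4π·0.0468) = 0.5008 K/W
ΣR = 1.027×10^-5 + 0.5008 = 0.5008 K/W
Q = ΔT/ΣR = (234 °C − 24.2 °C)/0.5008 = 419 W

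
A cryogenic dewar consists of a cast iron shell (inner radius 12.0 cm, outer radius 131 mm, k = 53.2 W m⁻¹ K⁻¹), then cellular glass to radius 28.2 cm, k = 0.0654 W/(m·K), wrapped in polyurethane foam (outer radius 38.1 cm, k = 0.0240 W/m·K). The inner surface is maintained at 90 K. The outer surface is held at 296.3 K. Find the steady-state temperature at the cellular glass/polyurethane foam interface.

T = 217.8 K

Resistance network (inner→outer):
  R_cast iron = (1/0.120 − 1/0.131)/(4πk) = 0.6997/(4π·53.2) = 0.001047 K/W
  R_cellular glass = (1/0.131 − 1/0.282)/(4πk) = 4.087/(4π·0.0654) = 4.974 K/W
  R_polyurethane foam = (1/0.282 − 1/0.381)/(4πk) = 0.9214/(4π·0.0240) = 3.055 K/W
ΣR = 0.001047 + 4.974 + 3.055 = 8.030 K/W
Q = ΔT/ΣR = (90 K − 296.3 K)/8.030 = -25.69 W
From the inner boundary to the cellular glass/polyurethane foam interface, ΣR_partial = 4.975 K/W.
T_interface = T_in − Q·ΣR_partial = 90 K − (-25.69)(4.975) = 217.8 K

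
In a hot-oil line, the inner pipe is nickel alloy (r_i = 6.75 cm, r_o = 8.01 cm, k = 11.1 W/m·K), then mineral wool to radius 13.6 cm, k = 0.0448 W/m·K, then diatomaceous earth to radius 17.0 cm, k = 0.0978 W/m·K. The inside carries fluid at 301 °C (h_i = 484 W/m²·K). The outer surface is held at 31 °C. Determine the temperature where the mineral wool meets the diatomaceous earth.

Treat each layer as a resistance in series:
  R'_conv,in = 1/(2πr h) = 1/(2π·0.0675·484) = 0.004872 m·K/W
  R'_nickel alloy = ln(0.0801/0.0675)/(2πk) = 0.1711/(2π·11.1) = 0.002454 m·K/W
  R'_mineral wool = ln(0.136/0.0801)/(2πk) = 0.5294/(2π·0.0448) = 1.881 m·K/W
  R'_diatomaceous earth = ln(0.170/0.136)/(2πk) = 0.2231/(2π·0.0978) = 0.3631 m·K/W
ΣR = 0.004872 + 0.002454 + 1.881 + 0.3631 = 2.251 m·K/W
Q' = ΔT/ΣR = (301 °C − 31 °C)/2.251 = 119.9 W/m
From the inner boundary to the mineral wool/diatomaceous earth interface, ΣR_partial = 1.888 m·K/W.
T_interface = T_in − Q'·ΣR_partial = 301 °C − (119.9)(1.888) = 74.6 °C

T = 74.6 °C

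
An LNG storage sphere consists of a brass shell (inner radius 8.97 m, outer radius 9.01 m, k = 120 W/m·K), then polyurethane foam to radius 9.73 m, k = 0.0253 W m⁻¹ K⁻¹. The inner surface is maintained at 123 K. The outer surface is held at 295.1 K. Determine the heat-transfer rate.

Q = 6.66 kW

Resistance network (inner→outer):
  R_brass = (1/8.97 − 1/9.01)/(4πk) = 4.949×10^-4/(4π·120) = 3.282×10^-7 K/W
  R_polyurethane foam = (1/9.01 − 1/9.73)/(4πk) = 0.008213/(4π·0.0253) = 0.02583 K/W
ΣR = 3.282×10^-7 + 0.02583 = 0.02583 K/W
Q = ΔT/ΣR = (123 K − 295.1 K)/0.02583 = -6660 W
(Negative Q ⇒ heat flows inward; heat gain = 6660 W.)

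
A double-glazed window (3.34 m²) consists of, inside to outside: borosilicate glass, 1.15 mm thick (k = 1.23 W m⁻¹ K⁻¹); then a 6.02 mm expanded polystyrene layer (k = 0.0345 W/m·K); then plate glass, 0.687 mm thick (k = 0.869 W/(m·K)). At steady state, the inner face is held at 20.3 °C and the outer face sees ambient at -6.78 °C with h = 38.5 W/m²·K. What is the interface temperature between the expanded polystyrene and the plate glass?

Resistance network (inner→outer):
  R_borosilicate glass = L/(kA) = 0.00115/(1.23·3.34) = 2.799×10^-4 K/W
  R_expanded polystyrene = L/(kA) = 0.00602/(0.0345·3.34) = 0.05224 K/W
  R_plate glass = L/(kA) = 6.87×10^-4/(0.869·3.34) = 2.367×10^-4 K/W
  R_conv,out = 1/(hA) = 1/(38.5·3.34) = 0.007777 K/W
ΣR = 2.799×10^-4 + 0.05224 + 2.367×10^-4 + 0.007777 = 0.06053 K/W
Q = ΔT/ΣR = (20.3 °C − -6.78 °C)/0.06053 = 447.4 W
From the inner boundary to the expanded polystyrene/plate glass interface, ΣR_partial = 0.05252 K/W.
T_interface = T_in − Q·ΣR_partial = 20.3 °C − (447.4)(0.05252) = -3.20 °C

T = -3.20 °C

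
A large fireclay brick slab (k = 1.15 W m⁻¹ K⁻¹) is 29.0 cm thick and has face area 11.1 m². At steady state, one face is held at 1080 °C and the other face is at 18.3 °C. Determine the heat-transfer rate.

Q = 46700 W

Q = kA·ΔT/L = 1.15 × 11.1 × |1080 °C − 18.3 °C| / 0.290 = 46700 W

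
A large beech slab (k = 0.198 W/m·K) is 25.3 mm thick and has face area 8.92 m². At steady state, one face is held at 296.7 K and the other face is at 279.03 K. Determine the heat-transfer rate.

Q = kA·ΔT/L = 0.198 × 8.92 × |296.7 K − 279.03 K| / 0.0253 = 1230 W

Q = 1230 W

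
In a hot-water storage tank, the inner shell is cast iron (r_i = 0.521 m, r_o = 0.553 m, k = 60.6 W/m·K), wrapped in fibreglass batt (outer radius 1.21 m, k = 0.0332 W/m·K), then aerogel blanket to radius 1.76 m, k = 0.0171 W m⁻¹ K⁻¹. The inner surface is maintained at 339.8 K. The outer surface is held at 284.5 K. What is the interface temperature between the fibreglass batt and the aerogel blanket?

T = 303.2 K

Series thermal resistances, inner to outer:
  R_cast iron = (1/0.521 − 1/0.553)/(4πk) = 0.1111/(4π·60.6) = 1.458×10^-4 K/W
  R_fibreglass batt = (1/0.553 − 1/1.21)/(4πk) = 0.9819/(4π·0.0332) = 2.353 K/W
  R_aerogel blanket = (1/1.21 − 1/1.76)/(4πk) = 0.2583/(4π·0.0171) = 1.202 K/W
ΣR = 1.458×10^-4 + 2.353 + 1.202 = 3.555 K/W
Q = ΔT/ΣR = (339.8 K − 284.5 K)/3.555 = 15.56 W
From the inner boundary to the fibreglass batt/aerogel blanket interface, ΣR_partial = 2.353 K/W.
T_interface = T_in − Q·ΣR_partial = 339.8 K − (15.56)(2.353) = 303.2 K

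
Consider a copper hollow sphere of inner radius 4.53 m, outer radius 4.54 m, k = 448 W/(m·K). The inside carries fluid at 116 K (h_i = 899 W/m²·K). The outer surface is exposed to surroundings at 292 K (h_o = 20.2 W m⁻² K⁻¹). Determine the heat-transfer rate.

Q = 900 kW

Series thermal resistances, inner to outer:
  R_conv,in = 1/(4πr²h) = 1/(4π·4.53²·899) = 4.314×10^-6 K/W
  R_copper = (1/4.53 − 1/4.54)/(4πk) = 4.862×10^-4/(4π·448) = 8.637×10^-8 K/W
  R_conv,out = 1/(4πr²h) = 1/(4π·4.54²·20.2) = 1.911×10^-4 K/W
ΣR = 4.314×10^-6 + 8.637×10^-8 + 1.911×10^-4 = 1.955×10^-4 K/W
Q = ΔT/ΣR = (116 K − 292 K)/1.955×10^-4 = -9.00×10^5 W
(Negative Q ⇒ heat flows inward; heat gain = 9.00×10^5 W.)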